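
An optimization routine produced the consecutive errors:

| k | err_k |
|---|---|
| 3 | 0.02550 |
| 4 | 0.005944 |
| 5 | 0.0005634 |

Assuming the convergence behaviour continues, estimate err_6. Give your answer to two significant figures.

1.2e-5

First estimate the order: p ≈ ln(err_5/err_4) / ln(err_4/err_3) = ln(0.0005634/0.005944)/ln(0.005944/0.02550) = ln(0.0947847)/ln(0.233098) ≈ 1.6179.
Then err_6 ≈ err_5·(err_5/err_4)^p = 0.0005634·(0.0947847)^1.6179 = 0.0005634·0.0221037 ≈ 1.245e-05.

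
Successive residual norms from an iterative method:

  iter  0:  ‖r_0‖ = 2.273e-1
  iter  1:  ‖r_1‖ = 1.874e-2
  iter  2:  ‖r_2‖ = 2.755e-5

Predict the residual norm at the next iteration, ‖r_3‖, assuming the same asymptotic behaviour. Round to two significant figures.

1.1e-12

First estimate the order: p ≈ ln(‖r_2‖/‖r_1‖) / ln(‖r_1‖/‖r_0‖) = ln(2.755e-5/1.874e-2)/ln(1.874e-2/2.273e-1) = ln(0.00147012)/ln(0.0824461) ≈ 2.6136.
Then ‖r_3‖ ≈ ‖r_2‖·(‖r_2‖/‖r_1‖)^p = 2.755e-5·(0.00147012)^2.6136 = 2.755e-5·3.94996e-08 ≈ 1.088e-12.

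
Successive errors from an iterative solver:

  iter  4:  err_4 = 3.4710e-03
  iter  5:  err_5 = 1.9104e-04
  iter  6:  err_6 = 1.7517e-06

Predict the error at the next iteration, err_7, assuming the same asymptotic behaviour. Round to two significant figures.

8.8e-10

First estimate the order: p ≈ ln(err_6/err_5) / ln(err_5/err_4) = ln(1.7517e-06/1.9104e-04)/ln(1.9104e-04/3.4710e-03) = ln(0.00916928)/ln(0.0550389) ≈ 1.6181.
Then err_7 ≈ err_6·(err_6/err_5)^p = 1.7517e-06·(0.00916928)^1.6181 = 1.7517e-06·0.000504492 ≈ 8.837e-10.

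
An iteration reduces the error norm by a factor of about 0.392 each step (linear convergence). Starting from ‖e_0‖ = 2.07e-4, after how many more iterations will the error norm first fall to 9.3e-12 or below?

After k steps, ‖e_k‖ ≈ 2.07e-4·0.392^k.
Need 0.392^k ≤ 9.3e-12/2.07e-4 = 4.49275e-08.
k ≥ ln(4.49275e-08)/ln(0.392) = -16.9182/-0.93649 = 18.066.
Smallest integer k = 19.

19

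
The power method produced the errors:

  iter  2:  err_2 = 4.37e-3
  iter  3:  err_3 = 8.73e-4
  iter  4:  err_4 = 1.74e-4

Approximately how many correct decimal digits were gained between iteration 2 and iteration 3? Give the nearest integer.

Digits gained ≈ log₁₀(err_2/err_3) = log₁₀(4.37e-3/8.73e-4) = log₁₀(5.00573) ≈ 0.699.

1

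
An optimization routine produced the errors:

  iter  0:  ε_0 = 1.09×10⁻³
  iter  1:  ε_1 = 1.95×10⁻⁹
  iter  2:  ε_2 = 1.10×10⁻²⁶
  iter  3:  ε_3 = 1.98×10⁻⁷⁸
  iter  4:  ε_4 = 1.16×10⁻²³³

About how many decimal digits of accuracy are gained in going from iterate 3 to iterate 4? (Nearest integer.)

Digits gained ≈ log₁₀(ε_3/ε_4) = log₁₀(1.98×10⁻⁷⁸/1.16×10⁻²³³) = log₁₀(1.7069e+155) ≈ 155.232.

155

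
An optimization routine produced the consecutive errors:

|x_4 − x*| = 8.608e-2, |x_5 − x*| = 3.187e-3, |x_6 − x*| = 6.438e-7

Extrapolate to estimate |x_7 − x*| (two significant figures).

1.9e-16

First estimate the order: p ≈ ln(|x_6 − x*|/|x_5 − x*|) / ln(|x_5 − x*|/|x_4 − x*|) = ln(6.438e-7/3.187e-3)/ln(3.187e-3/8.608e-2) = ln(0.000202008)/ln(0.0370237) ≈ 2.5809.
Then |x_7 − x*| ≈ |x_6 − x*|·(|x_6 − x*|/|x_5 − x*|)^p = 6.438e-7·(0.000202008)^2.5809 = 6.438e-7·2.91424e-10 ≈ 1.876e-16.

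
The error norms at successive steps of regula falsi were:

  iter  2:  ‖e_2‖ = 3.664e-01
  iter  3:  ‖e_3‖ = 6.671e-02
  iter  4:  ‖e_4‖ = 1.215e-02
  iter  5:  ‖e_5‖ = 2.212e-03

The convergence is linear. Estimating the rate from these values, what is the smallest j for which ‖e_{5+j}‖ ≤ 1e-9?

9

Rate ρ ≈ ‖e_5‖/‖e_4‖ = 2.212e-03/1.215e-02 = 0.1821.
After j more steps, ‖e_{5+j}‖ ≈ 2.212e-03·ρ^j; need ρ^j ≤ 1e-9/2.212e-03 = 4.5208e-07.
j ≥ ln(4.5208e-07)/ln(0.1821) = -14.6094/-1.70320 = 8.578.
So 9 more iterations are needed.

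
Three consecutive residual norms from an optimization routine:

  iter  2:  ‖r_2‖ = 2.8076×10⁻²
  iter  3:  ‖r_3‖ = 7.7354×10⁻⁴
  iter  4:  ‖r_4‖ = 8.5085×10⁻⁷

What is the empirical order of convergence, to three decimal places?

1.897

p ≈ ln(‖r_4‖/‖r_3‖) / ln(‖r_3‖/‖r_2‖)
  = ln(8.5085×10⁻⁷/7.7354×10⁻⁴) / ln(7.7354×10⁻⁴/2.8076×10⁻²)
  = ln(0.00109994) / ln(0.0275516)
  = -6.812500 / -3.591695 ≈ 1.896737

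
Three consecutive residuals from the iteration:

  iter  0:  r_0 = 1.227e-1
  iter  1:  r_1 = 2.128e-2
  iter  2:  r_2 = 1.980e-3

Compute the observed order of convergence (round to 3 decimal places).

p ≈ ln(r_2/r_1) / ln(r_1/r_0)
  = ln(1.980e-3/2.128e-2) / ln(2.128e-2/1.227e-1)
  = ln(0.0930451) / ln(0.173431)
  = -2.374671 / -1.751975 ≈ 1.355425

1.355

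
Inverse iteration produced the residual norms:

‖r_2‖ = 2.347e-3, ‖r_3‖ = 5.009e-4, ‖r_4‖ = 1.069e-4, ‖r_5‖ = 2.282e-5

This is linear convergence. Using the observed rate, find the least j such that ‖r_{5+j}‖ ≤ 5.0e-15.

Rate ρ ≈ ‖r_5‖/‖r_4‖ = 2.282e-5/1.069e-4 = 0.2135.
After j more steps, ‖r_{5+j}‖ ≈ 2.282e-5·ρ^j; need ρ^j ≤ 5.0e-15/2.282e-5 = 2.19106e-10.
j ≥ ln(2.19106e-10)/ln(0.2135) = -22.2415/-1.54412 = 14.404.
So 15 more iterations are needed.

15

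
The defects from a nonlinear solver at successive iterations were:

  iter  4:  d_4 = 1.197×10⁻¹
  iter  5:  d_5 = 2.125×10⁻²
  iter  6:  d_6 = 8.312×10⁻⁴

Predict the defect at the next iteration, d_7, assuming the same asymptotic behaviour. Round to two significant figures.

1.9e-6

First estimate the order: p ≈ ln(d_6/d_5) / ln(d_5/d_4) = ln(8.312×10⁻⁴/2.125×10⁻²)/ln(2.125×10⁻²/1.197×10⁻¹) = ln(0.0391153)/ln(0.177527) ≈ 1.8750.
Then d_7 ≈ d_6·(d_6/d_5)^p = 8.312×10⁻⁴·(0.0391153)^1.8750 = 8.312×10⁻⁴·0.0022943 ≈ 1.907e-06.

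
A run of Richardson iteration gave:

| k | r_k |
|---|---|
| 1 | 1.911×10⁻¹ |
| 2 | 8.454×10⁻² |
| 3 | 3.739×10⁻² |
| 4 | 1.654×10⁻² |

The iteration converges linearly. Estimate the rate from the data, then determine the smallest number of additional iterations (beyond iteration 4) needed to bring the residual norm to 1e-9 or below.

21

Rate ρ ≈ r_4/r_3 = 1.654×10⁻²/3.739×10⁻² = 0.4424.
After j more steps, r_{4+j} ≈ 1.654×10⁻²·ρ^j; need ρ^j ≤ 1e-9/1.654×10⁻² = 6.04595e-08.
j ≥ ln(6.04595e-08)/ln(0.4424) = -16.6213/-0.81554 = 20.381.
So 21 more iterations are needed.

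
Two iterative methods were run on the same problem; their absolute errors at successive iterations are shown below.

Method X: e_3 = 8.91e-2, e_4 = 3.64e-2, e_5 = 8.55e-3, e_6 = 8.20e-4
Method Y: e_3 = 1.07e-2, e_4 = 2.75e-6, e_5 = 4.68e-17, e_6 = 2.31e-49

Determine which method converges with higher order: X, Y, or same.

Y

Method X: p ≈ ln(8.20e-4/8.55e-3)/ln(8.55e-3/3.64e-2) ≈ 1.62.
Method Y: p ≈ ln(2.31e-49/4.68e-17)/ln(4.68e-17/2.75e-6) ≈ 3.00.
Method Y has the higher order (≈3.0 vs ≈1.6).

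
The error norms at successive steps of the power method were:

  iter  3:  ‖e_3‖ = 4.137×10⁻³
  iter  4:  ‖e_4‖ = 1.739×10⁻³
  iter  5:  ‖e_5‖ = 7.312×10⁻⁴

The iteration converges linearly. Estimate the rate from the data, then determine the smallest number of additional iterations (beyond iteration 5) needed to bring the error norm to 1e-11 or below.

Rate ρ ≈ ‖e_5‖/‖e_4‖ = 7.312×10⁻⁴/1.739×10⁻³ = 0.4205.
After j more steps, ‖e_{5+j}‖ ≈ 7.312×10⁻⁴·ρ^j; need ρ^j ≤ 1e-11/7.312×10⁻⁴ = 1.36761e-08.
j ≥ ln(1.36761e-08)/ln(0.4205) = -18.1076/-0.86631 = 20.902.
So 21 more iterations are needed.

21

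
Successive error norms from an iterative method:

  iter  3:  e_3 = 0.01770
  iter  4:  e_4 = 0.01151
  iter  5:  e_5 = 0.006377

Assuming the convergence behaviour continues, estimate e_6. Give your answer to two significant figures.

First estimate the order: p ≈ ln(e_5/e_4) / ln(e_4/e_3) = ln(0.006377/0.01151)/ln(0.01151/0.01770) = ln(0.55404)/ln(0.650282) ≈ 1.3722.
Then e_6 ≈ e_5·(e_5/e_4)^p = 0.006377·(0.55404)^1.3722 = 0.006377·0.44472 ≈ 0.002836.

2.8e-3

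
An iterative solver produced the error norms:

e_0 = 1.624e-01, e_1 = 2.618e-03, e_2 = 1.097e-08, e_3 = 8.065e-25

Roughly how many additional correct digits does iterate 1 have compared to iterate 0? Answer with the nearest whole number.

2

Digits gained ≈ log₁₀(e_0/e_1) = log₁₀(1.624e-01/2.618e-03) = log₁₀(62.0321) ≈ 1.793.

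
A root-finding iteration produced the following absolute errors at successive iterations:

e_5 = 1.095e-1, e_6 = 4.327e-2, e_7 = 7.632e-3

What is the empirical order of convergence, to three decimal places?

p ≈ ln(e_7/e_6) / ln(e_6/e_5)
  = ln(7.632e-3/4.327e-2) / ln(4.327e-2/1.095e-1)
  = ln(0.176381) / ln(0.39516)
  = -1.735109 / -0.928465 ≈ 1.868793

1.869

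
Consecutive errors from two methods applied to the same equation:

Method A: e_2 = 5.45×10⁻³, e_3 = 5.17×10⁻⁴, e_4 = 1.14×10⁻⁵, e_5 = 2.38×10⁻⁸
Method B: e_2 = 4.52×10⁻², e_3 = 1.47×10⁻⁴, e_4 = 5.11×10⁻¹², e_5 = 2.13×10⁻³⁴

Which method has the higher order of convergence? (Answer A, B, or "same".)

B

Method A: p ≈ ln(2.38×10⁻⁸/1.14×10⁻⁵)/ln(1.14×10⁻⁵/5.17×10⁻⁴) ≈ 1.62.
Method B: p ≈ ln(2.13×10⁻³⁴/5.11×10⁻¹²)/ln(5.11×10⁻¹²/1.47×10⁻⁴) ≈ 3.00.
Method B has the higher order (≈3.0 vs ≈1.6).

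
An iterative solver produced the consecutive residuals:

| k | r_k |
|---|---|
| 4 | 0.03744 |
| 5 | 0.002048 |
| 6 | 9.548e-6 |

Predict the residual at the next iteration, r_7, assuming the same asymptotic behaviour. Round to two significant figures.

4.7e-10

First estimate the order: p ≈ ln(r_6/r_5) / ln(r_5/r_4) = ln(9.548e-6/0.002048)/ln(0.002048/0.03744) = ln(0.00466211)/ln(0.0547009) ≈ 1.8474.
Then r_7 ≈ r_6·(r_6/r_5)^p = 9.548e-6·(0.00466211)^1.8474 = 9.548e-6·4.93105e-05 ≈ 4.708e-10.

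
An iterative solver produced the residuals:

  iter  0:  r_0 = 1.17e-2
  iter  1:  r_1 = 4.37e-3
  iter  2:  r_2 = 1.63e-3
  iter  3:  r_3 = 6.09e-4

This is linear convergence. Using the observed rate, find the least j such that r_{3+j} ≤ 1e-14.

26

Rate ρ ≈ r_3/r_2 = 6.09e-4/1.63e-3 = 0.3736.
After j more steps, r_{3+j} ≈ 6.09e-4·ρ^j; need ρ^j ≤ 1e-14/6.09e-4 = 1.64204e-11.
j ≥ ln(1.64204e-11)/ln(0.3736) = -24.8325/-0.98457 = 25.222.
So 26 more iterations are needed.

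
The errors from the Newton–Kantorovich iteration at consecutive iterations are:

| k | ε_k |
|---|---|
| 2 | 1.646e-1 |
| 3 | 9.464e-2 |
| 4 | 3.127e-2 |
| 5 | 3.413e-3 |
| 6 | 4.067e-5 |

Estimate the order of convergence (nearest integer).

Consecutive ratios: ε_6/ε_5 = 4.067e-5/3.413e-3 = 0.0119162, ε_5/ε_4 = 3.413e-3/3.127e-2 = 0.109146.
p ≈ ln(0.0119162)/ln(0.109146) = -4.4299/-2.2151 ≈ 2.00.
So the convergence is quadratic (order 2).

2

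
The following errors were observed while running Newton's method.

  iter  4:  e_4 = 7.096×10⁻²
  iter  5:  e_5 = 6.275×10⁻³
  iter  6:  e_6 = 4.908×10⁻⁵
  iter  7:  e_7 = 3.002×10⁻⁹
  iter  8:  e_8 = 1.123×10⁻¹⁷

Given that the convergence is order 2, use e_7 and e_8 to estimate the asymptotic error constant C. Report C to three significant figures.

C ≈ e_8 / e_7^2
  = 1.123×10⁻¹⁷ / (3.002×10⁻⁹)^2
  = 1.123×10⁻¹⁷ / 9.012e-18 ≈ 1.2461

1.25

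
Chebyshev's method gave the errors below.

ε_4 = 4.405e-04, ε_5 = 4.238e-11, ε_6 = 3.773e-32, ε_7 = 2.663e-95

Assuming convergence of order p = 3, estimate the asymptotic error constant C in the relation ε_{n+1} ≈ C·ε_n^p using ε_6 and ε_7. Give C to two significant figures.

0.50

C ≈ ε_7 / ε_6^3
  = 2.663e-95 / (3.773e-32)^3
  = 2.663e-95 / 5.37107e-95 ≈ 0.4958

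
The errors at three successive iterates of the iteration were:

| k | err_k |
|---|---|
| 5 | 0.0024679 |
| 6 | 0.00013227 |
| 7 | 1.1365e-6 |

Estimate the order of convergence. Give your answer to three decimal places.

1.626

p ≈ ln(err_7/err_6) / ln(err_6/err_5)
  = ln(1.1365e-6/0.00013227) / ln(0.00013227/0.0024679)
  = ln(0.00859227) / ln(0.0535962)
  = -4.756892 / -2.926277 ≈ 1.625578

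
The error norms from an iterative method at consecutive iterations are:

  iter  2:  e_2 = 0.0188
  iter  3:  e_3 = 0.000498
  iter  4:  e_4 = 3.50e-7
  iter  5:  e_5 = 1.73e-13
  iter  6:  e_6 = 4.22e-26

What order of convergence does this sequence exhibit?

Consecutive ratios: e_6/e_5 = 4.22e-26/1.73e-13 = 2.43931e-13, e_5/e_4 = 1.73e-13/3.50e-7 = 4.94286e-07.
p ≈ ln(2.43931e-13)/ln(4.94286e-07) = -29.0419/-14.5202 ≈ 2.00.
So the convergence is quadratic (order 2).

2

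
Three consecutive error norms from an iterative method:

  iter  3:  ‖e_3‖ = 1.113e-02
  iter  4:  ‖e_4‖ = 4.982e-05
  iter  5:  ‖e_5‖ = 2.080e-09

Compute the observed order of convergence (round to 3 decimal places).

1.864

p ≈ ln(‖e_5‖/‖e_4‖) / ln(‖e_4‖/‖e_3‖)
  = ln(2.080e-09/4.982e-05) / ln(4.982e-05/1.113e-02)
  = ln(4.17503e-05) / ln(0.00447619)
  = -10.083804 / -5.408983 ≈ 1.864270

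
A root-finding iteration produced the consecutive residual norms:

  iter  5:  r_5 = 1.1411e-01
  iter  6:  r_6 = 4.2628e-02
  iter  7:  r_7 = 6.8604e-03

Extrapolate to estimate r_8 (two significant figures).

2.3e-4

First estimate the order: p ≈ ln(r_7/r_6) / ln(r_6/r_5) = ln(6.8604e-03/4.2628e-02)/ln(4.2628e-02/1.1411e-01) = ln(0.160936)/ln(0.373569) ≈ 1.8552.
Then r_8 ≈ r_7·(r_7/r_6)^p = 6.8604e-03·(0.160936)^1.8552 = 6.8604e-03·0.0337429 ≈ 0.0002315.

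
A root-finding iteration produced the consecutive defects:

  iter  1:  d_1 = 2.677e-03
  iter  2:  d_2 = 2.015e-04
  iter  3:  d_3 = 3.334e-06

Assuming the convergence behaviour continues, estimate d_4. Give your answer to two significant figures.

First estimate the order: p ≈ ln(d_3/d_2) / ln(d_2/d_1) = ln(3.334e-06/2.015e-04)/ln(2.015e-04/2.677e-03) = ln(0.0165459)/ln(0.0752708) ≈ 1.5857.
Then d_4 ≈ d_3·(d_3/d_2)^p = 3.334e-06·(0.0165459)^1.5857 = 3.334e-06·0.00149754 ≈ 4.993e-09.

5.0e-9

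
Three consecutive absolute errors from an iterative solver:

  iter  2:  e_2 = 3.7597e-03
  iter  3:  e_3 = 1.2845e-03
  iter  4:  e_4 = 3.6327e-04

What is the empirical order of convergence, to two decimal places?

p ≈ ln(e_4/e_3) / ln(e_3/e_2)
  = ln(3.6327e-04/1.2845e-03) / ln(1.2845e-03/3.7597e-03)
  = ln(0.28281) / ln(0.34165)
  = -1.26298 / -1.07397 ≈ 1.17599

1.18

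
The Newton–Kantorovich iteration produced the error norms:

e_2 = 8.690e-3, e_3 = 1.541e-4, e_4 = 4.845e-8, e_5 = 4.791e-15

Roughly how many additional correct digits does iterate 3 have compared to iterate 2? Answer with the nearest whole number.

2

Digits gained ≈ log₁₀(e_2/e_3) = log₁₀(8.690e-3/1.541e-4) = log₁₀(56.392) ≈ 1.751.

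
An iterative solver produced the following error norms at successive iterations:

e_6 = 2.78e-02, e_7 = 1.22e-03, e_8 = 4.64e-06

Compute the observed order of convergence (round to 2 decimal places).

1.78

p ≈ ln(e_8/e_7) / ln(e_7/e_6)
  = ln(4.64e-06/1.22e-03) / ln(1.22e-03/2.78e-02)
  = ln(0.00380328) / ln(0.0438849)
  = -5.57189 / -3.12618 ≈ 1.78233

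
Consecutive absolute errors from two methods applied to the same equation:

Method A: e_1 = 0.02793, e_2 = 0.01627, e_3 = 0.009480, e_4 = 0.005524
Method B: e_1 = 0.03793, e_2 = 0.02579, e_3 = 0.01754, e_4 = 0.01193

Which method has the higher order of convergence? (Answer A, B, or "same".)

Method A: p ≈ ln(0.005524/0.009480)/ln(0.009480/0.01627) ≈ 1.00.
Method B: p ≈ ln(0.01193/0.01754)/ln(0.01754/0.02579) ≈ 1.00.
Both orders ≈ 1.0 — effectively the same.

same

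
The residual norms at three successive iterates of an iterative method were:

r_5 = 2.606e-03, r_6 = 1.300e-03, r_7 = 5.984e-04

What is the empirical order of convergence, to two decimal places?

1.12

p ≈ ln(r_7/r_6) / ln(r_6/r_5)
  = ln(5.984e-04/1.300e-03) / ln(1.300e-03/2.606e-03)
  = ln(0.460308) / ln(0.498849)
  = -0.77586 / -0.69545 ≈ 1.11562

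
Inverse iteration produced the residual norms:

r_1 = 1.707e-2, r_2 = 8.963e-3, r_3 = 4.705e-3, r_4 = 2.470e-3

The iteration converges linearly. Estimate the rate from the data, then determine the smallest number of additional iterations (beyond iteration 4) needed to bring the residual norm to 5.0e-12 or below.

32

Rate ρ ≈ r_4/r_3 = 2.470e-3/4.705e-3 = 0.5250.
After j more steps, r_{4+j} ≈ 2.470e-3·ρ^j; need ρ^j ≤ 5.0e-12/2.470e-3 = 2.02429e-09.
j ≥ ln(2.02429e-09)/ln(0.5250) = -20.0180/-0.64436 = 31.066.
So 32 more iterations are needed.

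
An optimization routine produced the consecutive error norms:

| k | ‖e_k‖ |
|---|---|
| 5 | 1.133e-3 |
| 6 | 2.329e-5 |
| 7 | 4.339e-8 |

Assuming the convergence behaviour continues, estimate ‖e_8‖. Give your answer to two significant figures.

1.7e-12

First estimate the order: p ≈ ln(‖e_7‖/‖e_6‖) / ln(‖e_6‖/‖e_5‖) = ln(4.339e-8/2.329e-5)/ln(2.329e-5/1.133e-3) = ln(0.00186303)/ln(0.020556) ≈ 1.6181.
Then ‖e_8‖ ≈ ‖e_7‖·(‖e_7‖/‖e_6‖)^p = 4.339e-8·(0.00186303)^1.6181 = 4.339e-8·3.82774e-05 ≈ 1.661e-12.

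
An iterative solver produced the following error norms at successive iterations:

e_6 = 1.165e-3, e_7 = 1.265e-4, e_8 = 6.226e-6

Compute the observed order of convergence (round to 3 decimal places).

1.356

p ≈ ln(e_8/e_7) / ln(e_7/e_6)
  = ln(6.226e-6/1.265e-4) / ln(1.265e-4/1.165e-3)
  = ln(0.0492174) / ln(0.108584)
  = -3.011508 / -2.220231 ≈ 1.356394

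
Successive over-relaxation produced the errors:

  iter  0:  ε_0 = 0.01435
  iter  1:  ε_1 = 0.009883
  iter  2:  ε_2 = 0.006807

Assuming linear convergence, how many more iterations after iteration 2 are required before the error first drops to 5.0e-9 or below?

38

Rate ρ ≈ ε_2/ε_1 = 0.006807/0.009883 = 0.6888.
After j more steps, ε_{2+j} ≈ 0.006807·ρ^j; need ρ^j ≤ 5.0e-9/0.006807 = 7.34538e-07.
j ≥ ln(7.34538e-07)/ln(0.6888) = -14.1240/-0.37280 = 37.886.
So 38 more iterations are needed.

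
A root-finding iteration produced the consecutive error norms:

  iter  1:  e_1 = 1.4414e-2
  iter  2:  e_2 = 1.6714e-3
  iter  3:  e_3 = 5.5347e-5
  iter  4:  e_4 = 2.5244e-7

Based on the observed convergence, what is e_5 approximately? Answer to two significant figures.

5.0e-11

First estimate the order: p ≈ ln(e_4/e_3) / ln(e_3/e_2) = ln(2.5244e-7/5.5347e-5)/ln(5.5347e-5/1.6714e-3) = ln(0.00456104)/ln(0.0331142) ≈ 1.5817.
Then e_5 ≈ e_4·(e_4/e_3)^p = 2.5244e-7·(0.00456104)^1.5817 = 2.5244e-7·0.000198309 ≈ 5.006e-11.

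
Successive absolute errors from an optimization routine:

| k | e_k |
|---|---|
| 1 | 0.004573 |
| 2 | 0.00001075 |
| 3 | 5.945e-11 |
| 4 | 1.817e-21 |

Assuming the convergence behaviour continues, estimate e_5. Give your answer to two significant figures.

First estimate the order: p ≈ ln(e_4/e_3) / ln(e_3/e_2) = ln(1.817e-21/5.945e-11)/ln(5.945e-11/0.00001075) = ln(3.05635e-11)/ln(5.53023e-06) ≈ 2.0001.
Then e_5 ≈ e_4·(e_4/e_3)^p = 1.817e-21·(3.05635e-11)^2.0001 = 1.817e-21·9.31869e-22 ≈ 1.693e-42.

1.7e-42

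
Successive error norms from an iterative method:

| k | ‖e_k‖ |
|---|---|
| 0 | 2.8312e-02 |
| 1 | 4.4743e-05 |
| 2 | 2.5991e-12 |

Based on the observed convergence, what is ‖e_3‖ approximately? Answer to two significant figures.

5.3e-31

First estimate the order: p ≈ ln(‖e_2‖/‖e_1‖) / ln(‖e_1‖/‖e_0‖) = ln(2.5991e-12/4.4743e-05)/ln(4.4743e-05/2.8312e-02) = ln(5.80895e-08)/ln(0.00158035) ≈ 2.5831.
Then ‖e_3‖ ≈ ‖e_2‖·(‖e_2‖/‖e_1‖)^p = 2.5991e-12·(5.80895e-08)^2.5831 = 2.5991e-12·2.03676e-19 ≈ 5.294e-31.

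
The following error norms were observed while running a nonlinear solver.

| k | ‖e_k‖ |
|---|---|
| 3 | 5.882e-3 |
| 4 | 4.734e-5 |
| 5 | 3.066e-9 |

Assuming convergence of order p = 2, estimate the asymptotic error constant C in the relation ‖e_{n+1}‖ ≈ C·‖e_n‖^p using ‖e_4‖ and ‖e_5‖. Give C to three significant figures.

1.37

C ≈ ‖e_5‖ / ‖e_4‖^2
  = 3.066e-9 / (4.734e-5)^2
  = 3.066e-9 / 2.24108e-09 ≈ 1.3681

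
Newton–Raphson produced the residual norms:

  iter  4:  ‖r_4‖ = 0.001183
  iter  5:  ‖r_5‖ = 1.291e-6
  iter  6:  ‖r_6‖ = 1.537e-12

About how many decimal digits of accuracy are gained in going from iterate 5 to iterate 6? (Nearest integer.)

Digits gained ≈ log₁₀(‖r_5‖/‖r_6‖) = log₁₀(1.291e-6/1.537e-12) = log₁₀(839948) ≈ 5.924.

6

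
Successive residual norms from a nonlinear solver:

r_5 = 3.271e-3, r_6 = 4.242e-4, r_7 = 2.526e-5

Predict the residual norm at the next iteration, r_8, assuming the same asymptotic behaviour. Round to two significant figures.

5.1e-7

First estimate the order: p ≈ ln(r_7/r_6) / ln(r_6/r_5) = ln(2.526e-5/4.242e-4)/ln(4.242e-4/3.271e-3) = ln(0.0595474)/ln(0.129685) ≈ 1.3810.
Then r_8 ≈ r_7·(r_7/r_6)^p = 2.526e-5·(0.0595474)^1.3810 = 2.526e-5·0.0203276 ≈ 5.135e-07.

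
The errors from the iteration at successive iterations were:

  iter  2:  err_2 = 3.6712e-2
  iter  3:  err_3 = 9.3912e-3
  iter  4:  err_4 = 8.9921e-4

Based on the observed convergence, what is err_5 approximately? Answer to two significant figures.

1.6e-5

First estimate the order: p ≈ ln(err_4/err_3) / ln(err_3/err_2) = ln(8.9921e-4/9.3912e-3)/ln(9.3912e-3/3.6712e-2) = ln(0.0957503)/ln(0.255807) ≈ 1.7208.
Then err_5 ≈ err_4·(err_4/err_3)^p = 8.9921e-4·(0.0957503)^1.7208 = 8.9921e-4·0.0176501 ≈ 1.587e-05.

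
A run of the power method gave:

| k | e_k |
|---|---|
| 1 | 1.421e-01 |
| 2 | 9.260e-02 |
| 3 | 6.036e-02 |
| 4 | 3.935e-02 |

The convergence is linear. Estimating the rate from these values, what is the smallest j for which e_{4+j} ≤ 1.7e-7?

29

Rate ρ ≈ e_4/e_3 = 3.935e-02/6.036e-02 = 0.6519.
After j more steps, e_{4+j} ≈ 3.935e-02·ρ^j; need ρ^j ≤ 1.7e-7/3.935e-02 = 4.3202e-06.
j ≥ ln(4.3202e-06)/ln(0.6519) = -12.3522/-0.42786 = 28.870.
So 29 more iterations are needed.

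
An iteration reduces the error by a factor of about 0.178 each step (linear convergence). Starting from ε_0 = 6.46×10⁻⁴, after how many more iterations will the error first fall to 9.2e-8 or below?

6

After k steps, ε_k ≈ 6.46×10⁻⁴·0.178^k.
Need 0.178^k ≤ 9.2e-8/6.46×10⁻⁴ = 0.000142415.
k ≥ ln(0.000142415)/ln(0.178) = -8.8568/-1.72597 = 5.131.
Smallest integer k = 6.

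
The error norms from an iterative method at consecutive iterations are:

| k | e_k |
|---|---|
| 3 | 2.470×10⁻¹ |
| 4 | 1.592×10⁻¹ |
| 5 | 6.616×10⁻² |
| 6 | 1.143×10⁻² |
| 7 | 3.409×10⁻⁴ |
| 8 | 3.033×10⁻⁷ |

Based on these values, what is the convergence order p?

2

Consecutive ratios: e_8/e_7 = 3.033×10⁻⁷/3.409×10⁻⁴ = 0.000889704, e_7/e_6 = 3.409×10⁻⁴/1.143×10⁻² = 0.029825.
p ≈ ln(0.000889704)/ln(0.029825) = -7.0246/-3.5124 ≈ 2.00.
So the convergence is quadratic (order 2).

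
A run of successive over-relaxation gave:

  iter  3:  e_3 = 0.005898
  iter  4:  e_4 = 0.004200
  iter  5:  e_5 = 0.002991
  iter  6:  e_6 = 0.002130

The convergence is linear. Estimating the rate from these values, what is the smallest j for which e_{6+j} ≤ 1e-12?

64

Rate ρ ≈ e_6/e_5 = 0.002130/0.002991 = 0.7121.
After j more steps, e_{6+j} ≈ 0.002130·ρ^j; need ρ^j ≤ 1e-12/0.002130 = 4.69484e-10.
j ≥ ln(4.69484e-10)/ln(0.7121) = -21.4794/-0.33954 = 63.260.
So 64 more iterations are needed.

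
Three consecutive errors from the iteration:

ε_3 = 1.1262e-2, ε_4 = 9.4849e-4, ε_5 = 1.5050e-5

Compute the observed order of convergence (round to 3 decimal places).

1.675

p ≈ ln(ε_5/ε_4) / ln(ε_4/ε_3)
  = ln(1.5050e-5/9.4849e-4) / ln(9.4849e-4/1.1262e-2)
  = ln(0.0158673) / ln(0.0842204)
  = -4.143495 / -2.474318 ≈ 1.674601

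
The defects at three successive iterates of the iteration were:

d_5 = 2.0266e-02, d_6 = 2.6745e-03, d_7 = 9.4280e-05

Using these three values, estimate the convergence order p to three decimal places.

p ≈ ln(d_7/d_6) / ln(d_6/d_5)
  = ln(9.4280e-05/2.6745e-03) / ln(2.6745e-03/2.0266e-02)
  = ln(0.0352514) / ln(0.13197)
  = -3.345250 / -2.025181 ≈ 1.651828

1.652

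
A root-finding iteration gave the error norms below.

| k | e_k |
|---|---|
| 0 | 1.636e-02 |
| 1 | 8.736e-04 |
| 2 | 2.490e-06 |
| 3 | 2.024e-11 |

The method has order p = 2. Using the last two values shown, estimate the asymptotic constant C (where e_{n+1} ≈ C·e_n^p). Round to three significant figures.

3.26

C ≈ e_3 / e_2^2
  = 2.024e-11 / (2.490e-06)^2
  = 2.024e-11 / 6.2001e-12 ≈ 3.2645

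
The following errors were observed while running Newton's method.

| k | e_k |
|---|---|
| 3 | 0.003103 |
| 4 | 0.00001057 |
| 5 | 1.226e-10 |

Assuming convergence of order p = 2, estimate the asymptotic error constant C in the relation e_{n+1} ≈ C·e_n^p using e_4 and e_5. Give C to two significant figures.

C ≈ e_5 / e_4^2
  = 1.226e-10 / (0.00001057)^2
  = 1.226e-10 / 1.11725e-10 ≈ 1.0973

1.1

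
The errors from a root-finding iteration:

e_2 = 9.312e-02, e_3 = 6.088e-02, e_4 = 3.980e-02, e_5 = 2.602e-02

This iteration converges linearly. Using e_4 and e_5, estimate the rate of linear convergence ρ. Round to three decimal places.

ρ ≈ e_5/e_4 = 2.602e-02/3.980e-02 = 0.65377

0.654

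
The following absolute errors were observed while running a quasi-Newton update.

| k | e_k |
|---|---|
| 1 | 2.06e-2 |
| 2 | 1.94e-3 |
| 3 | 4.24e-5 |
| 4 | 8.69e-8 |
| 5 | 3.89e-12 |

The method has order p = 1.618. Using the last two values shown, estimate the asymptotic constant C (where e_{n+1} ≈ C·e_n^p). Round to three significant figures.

C ≈ e_5 / e_4^1.618
  = 3.89e-12 / (8.69e-8)^1.618
  = 3.89e-12 / 3.76127e-12 ≈ 1.0342

1.03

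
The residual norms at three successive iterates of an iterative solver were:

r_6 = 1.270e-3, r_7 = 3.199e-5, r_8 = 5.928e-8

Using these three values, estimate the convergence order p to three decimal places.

p ≈ ln(r_8/r_7) / ln(r_7/r_6)
  = ln(5.928e-8/3.199e-5) / ln(3.199e-5/1.270e-3)
  = ln(0.00185308) / ln(0.025189)
  = -6.290906 / -3.681348 ≈ 1.708859

1.709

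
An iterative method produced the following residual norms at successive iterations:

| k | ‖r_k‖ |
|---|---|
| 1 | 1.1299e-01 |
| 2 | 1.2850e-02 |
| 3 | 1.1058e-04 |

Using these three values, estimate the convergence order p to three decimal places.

p ≈ ln(‖r_3‖/‖r_2‖) / ln(‖r_2‖/‖r_1‖)
  = ln(1.1058e-04/1.2850e-02) / ln(1.2850e-02/1.1299e-01)
  = ln(0.00860545) / ln(0.113727)
  = -4.755360 / -2.173954 ≈ 2.187424

2.187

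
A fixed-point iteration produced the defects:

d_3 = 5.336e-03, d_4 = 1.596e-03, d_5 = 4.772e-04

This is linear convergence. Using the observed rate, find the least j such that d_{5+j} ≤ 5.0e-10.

12

Rate ρ ≈ d_5/d_4 = 4.772e-04/1.596e-03 = 0.2990.
After j more steps, d_{5+j} ≈ 4.772e-04·ρ^j; need ρ^j ≤ 5.0e-10/4.772e-04 = 1.04778e-06.
j ≥ ln(1.04778e-06)/ln(0.2990) = -13.7688/-1.20731 = 11.405.
So 12 more iterations are needed.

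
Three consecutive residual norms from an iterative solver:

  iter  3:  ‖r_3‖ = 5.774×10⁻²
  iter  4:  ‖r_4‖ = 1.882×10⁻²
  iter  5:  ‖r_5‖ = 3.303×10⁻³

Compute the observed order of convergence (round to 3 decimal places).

1.552

p ≈ ln(‖r_5‖/‖r_4‖) / ln(‖r_4‖/‖r_3‖)
  = ln(3.303×10⁻³/1.882×10⁻²) / ln(1.882×10⁻²/5.774×10⁻²)
  = ln(0.175505) / ln(0.325944)
  = -1.740088 / -1.121030 ≈ 1.552223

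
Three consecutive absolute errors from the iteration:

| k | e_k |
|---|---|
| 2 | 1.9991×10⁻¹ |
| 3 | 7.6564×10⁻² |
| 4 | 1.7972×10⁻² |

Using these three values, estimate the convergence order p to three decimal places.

p ≈ ln(e_4/e_3) / ln(e_3/e_2)
  = ln(1.7972×10⁻²/7.6564×10⁻²) / ln(7.6564×10⁻²/1.9991×10⁻¹)
  = ln(0.234732) / ln(0.382992)
  = -1.449311 / -0.959741 ≈ 1.510106

1.510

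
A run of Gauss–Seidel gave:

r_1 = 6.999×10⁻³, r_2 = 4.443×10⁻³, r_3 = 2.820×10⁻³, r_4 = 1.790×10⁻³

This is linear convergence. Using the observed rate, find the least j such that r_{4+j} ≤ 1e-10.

37

Rate ρ ≈ r_4/r_3 = 1.790×10⁻³/2.820×10⁻³ = 0.6348.
After j more steps, r_{4+j} ≈ 1.790×10⁻³·ρ^j; need ρ^j ≤ 1e-10/1.790×10⁻³ = 5.58659e-08.
j ≥ ln(5.58659e-08)/ln(0.6348) = -16.7003/-0.45445 = 36.748.
So 37 more iterations are needed.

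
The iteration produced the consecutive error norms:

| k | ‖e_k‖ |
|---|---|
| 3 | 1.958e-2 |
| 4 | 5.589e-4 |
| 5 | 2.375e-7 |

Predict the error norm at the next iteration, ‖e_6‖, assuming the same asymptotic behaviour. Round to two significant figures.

1.0e-14

First estimate the order: p ≈ ln(‖e_5‖/‖e_4‖) / ln(‖e_4‖/‖e_3‖) = ln(2.375e-7/5.589e-4)/ln(5.589e-4/1.958e-2) = ln(0.000424942)/ln(0.0285444) ≈ 2.1830.
Then ‖e_6‖ ≈ ‖e_5‖·(‖e_5‖/‖e_4‖)^p = 2.375e-7·(0.000424942)^2.1830 = 2.375e-7·4.36158e-08 ≈ 1.036e-14.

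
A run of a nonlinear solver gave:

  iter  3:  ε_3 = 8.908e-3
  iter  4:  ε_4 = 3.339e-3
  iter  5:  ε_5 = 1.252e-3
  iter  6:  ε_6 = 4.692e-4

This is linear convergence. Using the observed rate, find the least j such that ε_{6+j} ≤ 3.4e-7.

8

Rate ρ ≈ ε_6/ε_5 = 4.692e-4/1.252e-3 = 0.3748.
After j more steps, ε_{6+j} ≈ 4.692e-4·ρ^j; need ρ^j ≤ 3.4e-7/4.692e-4 = 0.000724638.
j ≥ ln(0.000724638)/ln(0.3748) = -7.2298/-0.98136 = 7.367.
So 8 more iterations are needed.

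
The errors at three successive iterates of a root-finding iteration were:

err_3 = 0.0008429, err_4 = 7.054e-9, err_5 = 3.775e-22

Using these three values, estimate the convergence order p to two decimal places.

p ≈ ln(err_5/err_4) / ln(err_4/err_3)
  = ln(3.775e-22/7.054e-9) / ln(7.054e-9/0.0008429)
  = ln(5.35157e-14) / ln(8.36873e-06)
  = -30.55880 / -11.69101 ≈ 2.61387

2.61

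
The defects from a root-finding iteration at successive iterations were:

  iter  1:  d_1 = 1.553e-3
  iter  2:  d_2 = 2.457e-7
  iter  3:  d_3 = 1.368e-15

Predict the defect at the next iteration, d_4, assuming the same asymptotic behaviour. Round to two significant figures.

First estimate the order: p ≈ ln(d_3/d_2) / ln(d_2/d_1) = ln(1.368e-15/2.457e-7)/ln(2.457e-7/1.553e-3) = ln(5.56777e-09)/ln(0.00015821) ≈ 2.1718.
Then d_4 ≈ d_3·(d_3/d_2)^p = 1.368e-15·(5.56777e-09)^2.1718 = 1.368e-15·1.18378e-18 ≈ 1.619e-33.

1.6e-33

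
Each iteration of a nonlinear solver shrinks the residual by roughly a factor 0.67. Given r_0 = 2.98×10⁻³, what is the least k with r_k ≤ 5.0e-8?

After k steps, r_k ≈ 2.98×10⁻³·0.67^k.
Need 0.67^k ≤ 5.0e-8/2.98×10⁻³ = 1.67785e-05.
k ≥ ln(1.67785e-05)/ln(0.67) = -10.9954/-0.40048 = 27.456.
Smallest integer k = 28.

28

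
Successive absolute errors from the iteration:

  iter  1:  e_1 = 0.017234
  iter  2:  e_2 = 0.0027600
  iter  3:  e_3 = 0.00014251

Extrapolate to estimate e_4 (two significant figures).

1.2e-6

First estimate the order: p ≈ ln(e_3/e_2) / ln(e_2/e_1) = ln(0.00014251/0.0027600)/ln(0.0027600/0.017234) = ln(0.0516341)/ln(0.160149) ≈ 1.6180.
Then e_4 ≈ e_3·(e_3/e_2)^p = 0.00014251·(0.0516341)^1.6180 = 0.00014251·0.00827049 ≈ 1.179e-06.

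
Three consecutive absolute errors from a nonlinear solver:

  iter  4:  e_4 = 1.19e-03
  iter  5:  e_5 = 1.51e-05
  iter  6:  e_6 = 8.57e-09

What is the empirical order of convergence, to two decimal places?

p ≈ ln(e_6/e_5) / ln(e_5/e_4)
  = ln(8.57e-09/1.51e-05) / ln(1.51e-05/1.19e-03)
  = ln(0.00056755) / ln(0.0126891)
  = -7.47418 / -4.36701 ≈ 1.71151

1.71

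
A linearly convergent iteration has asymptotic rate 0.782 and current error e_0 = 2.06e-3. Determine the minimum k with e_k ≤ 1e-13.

After k steps, e_k ≈ 2.06e-3·0.782^k.
Need 0.782^k ≤ 1e-13/2.06e-3 = 4.85437e-11.
k ≥ ln(4.85437e-11)/ln(0.782) = -23.7486/-0.24590 = 96.578.
Smallest integer k = 97.

97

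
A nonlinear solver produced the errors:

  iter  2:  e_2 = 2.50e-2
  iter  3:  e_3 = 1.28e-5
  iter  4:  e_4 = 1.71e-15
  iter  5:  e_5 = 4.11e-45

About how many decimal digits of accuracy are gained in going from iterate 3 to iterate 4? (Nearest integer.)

10

Digits gained ≈ log₁₀(e_3/e_4) = log₁₀(1.28e-5/1.71e-15) = log₁₀(7.48538e+09) ≈ 9.874.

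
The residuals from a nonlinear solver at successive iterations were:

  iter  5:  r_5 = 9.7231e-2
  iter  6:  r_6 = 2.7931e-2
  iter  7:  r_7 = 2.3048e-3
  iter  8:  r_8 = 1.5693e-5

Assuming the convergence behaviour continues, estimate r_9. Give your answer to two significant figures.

7.3e-10

First estimate the order: p ≈ ln(r_8/r_7) / ln(r_7/r_6) = ln(1.5693e-5/2.3048e-3)/ln(2.3048e-3/2.7931e-2) = ln(0.00680883)/ln(0.0825176) ≈ 2.0000.
Then r_9 ≈ r_8·(r_8/r_7)^p = 1.5693e-5·(0.00680883)^2.0000 = 1.5693e-5·4.63602e-05 ≈ 7.275e-10.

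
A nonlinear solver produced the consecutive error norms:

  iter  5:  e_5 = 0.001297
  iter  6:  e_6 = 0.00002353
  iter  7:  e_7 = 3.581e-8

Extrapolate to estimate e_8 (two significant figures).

9.9e-13

First estimate the order: p ≈ ln(e_7/e_6) / ln(e_6/e_5) = ln(3.581e-8/0.00002353)/ln(0.00002353/0.001297) = ln(0.00152189)/ln(0.0181419) ≈ 1.6181.
Then e_8 ≈ e_7·(e_7/e_6)^p = 3.581e-8·(0.00152189)^1.6181 = 3.581e-8·2.7594e-05 ≈ 9.881e-13.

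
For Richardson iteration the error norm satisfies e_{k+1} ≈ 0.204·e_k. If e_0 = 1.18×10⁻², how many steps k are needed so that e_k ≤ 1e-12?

After k steps, e_k ≈ 1.18×10⁻²·0.204^k.
Need 0.204^k ≤ 1e-12/1.18×10⁻² = 8.47458e-11.
k ≥ ln(8.47458e-11)/ln(0.204) = -23.1914/-1.58964 = 14.589.
Smallest integer k = 15.

15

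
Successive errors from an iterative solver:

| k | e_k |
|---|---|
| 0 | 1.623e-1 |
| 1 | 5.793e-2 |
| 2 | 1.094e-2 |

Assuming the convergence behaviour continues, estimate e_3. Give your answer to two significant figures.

7.4e-4

First estimate the order: p ≈ ln(e_2/e_1) / ln(e_1/e_0) = ln(1.094e-2/5.793e-2)/ln(5.793e-2/1.623e-1) = ln(0.188849)/ln(0.356932) ≈ 1.6179.
Then e_3 ≈ e_2·(e_2/e_1)^p = 1.094e-2·(0.188849)^1.6179 = 1.094e-2·0.0674258 ≈ 0.0007376.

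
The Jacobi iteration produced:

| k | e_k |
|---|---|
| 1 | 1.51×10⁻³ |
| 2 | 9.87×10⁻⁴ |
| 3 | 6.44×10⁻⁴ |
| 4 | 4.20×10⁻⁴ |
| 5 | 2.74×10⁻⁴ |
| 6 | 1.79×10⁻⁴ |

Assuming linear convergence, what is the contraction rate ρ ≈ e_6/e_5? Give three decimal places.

0.653

ρ ≈ e_6/e_5 = 1.79×10⁻⁴/2.74×10⁻⁴ = 0.65328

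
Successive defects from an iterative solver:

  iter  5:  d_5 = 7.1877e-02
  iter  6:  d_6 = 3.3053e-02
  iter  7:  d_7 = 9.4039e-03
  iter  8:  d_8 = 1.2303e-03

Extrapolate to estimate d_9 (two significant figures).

First estimate the order: p ≈ ln(d_8/d_7) / ln(d_7/d_6) = ln(1.2303e-03/9.4039e-03)/ln(9.4039e-03/3.3053e-02) = ln(0.130829)/ln(0.28451) ≈ 1.6180.
Then d_9 ≈ d_8·(d_8/d_7)^p = 1.2303e-03·(0.130829)^1.6180 = 1.2303e-03·0.0372243 ≈ 4.58e-05.

4.6e-5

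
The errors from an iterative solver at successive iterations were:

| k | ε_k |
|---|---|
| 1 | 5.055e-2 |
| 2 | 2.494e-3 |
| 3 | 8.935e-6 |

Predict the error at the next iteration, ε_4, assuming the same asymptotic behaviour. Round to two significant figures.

First estimate the order: p ≈ ln(ε_3/ε_2) / ln(ε_2/ε_1) = ln(8.935e-6/2.494e-3)/ln(2.494e-3/5.055e-2) = ln(0.0035826)/ln(0.0493373) ≈ 1.8716.
Then ε_4 ≈ ε_3·(ε_3/ε_2)^p = 8.935e-6·(0.0035826)^1.8716 = 8.935e-6·2.64507e-05 ≈ 2.363e-10.

2.4e-10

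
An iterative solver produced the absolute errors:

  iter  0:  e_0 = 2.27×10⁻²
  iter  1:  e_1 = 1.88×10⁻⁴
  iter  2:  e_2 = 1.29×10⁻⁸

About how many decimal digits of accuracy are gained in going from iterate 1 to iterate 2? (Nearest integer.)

Digits gained ≈ log₁₀(e_1/e_2) = log₁₀(1.88×10⁻⁴/1.29×10⁻⁸) = log₁₀(14573.6) ≈ 4.164.

4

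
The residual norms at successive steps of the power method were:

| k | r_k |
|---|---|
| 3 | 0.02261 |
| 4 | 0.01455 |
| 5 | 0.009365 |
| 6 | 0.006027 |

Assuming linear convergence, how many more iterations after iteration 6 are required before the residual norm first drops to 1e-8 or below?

Rate ρ ≈ r_6/r_5 = 0.006027/0.009365 = 0.6436.
After j more steps, r_{6+j} ≈ 0.006027·ρ^j; need ρ^j ≤ 1e-8/0.006027 = 1.6592e-06.
j ≥ ln(1.6592e-06)/ln(0.6436) = -13.3092/-0.44068 = 30.202.
So 31 more iterations are needed.

31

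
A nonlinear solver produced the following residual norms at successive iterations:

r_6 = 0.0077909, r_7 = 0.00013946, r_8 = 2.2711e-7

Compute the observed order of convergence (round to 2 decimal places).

1.60

p ≈ ln(r_8/r_7) / ln(r_7/r_6)
  = ln(2.2711e-7/0.00013946) / ln(0.00013946/0.0077909)
  = ln(0.0016285) / ln(0.0179004)
  = -6.42010 / -4.02293 ≈ 1.59588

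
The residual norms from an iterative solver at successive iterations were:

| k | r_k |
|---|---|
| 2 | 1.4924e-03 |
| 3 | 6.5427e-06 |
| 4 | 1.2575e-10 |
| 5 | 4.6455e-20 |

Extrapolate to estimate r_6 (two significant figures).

6.3e-39

First estimate the order: p ≈ ln(r_5/r_4) / ln(r_4/r_3) = ln(4.6455e-20/1.2575e-10)/ln(1.2575e-10/6.5427e-06) = ln(3.69423e-10)/ln(1.92199e-05) ≈ 2.0000.
Then r_6 ≈ r_5·(r_5/r_4)^p = 4.6455e-20·(3.69423e-10)^2.0000 = 4.6455e-20·1.36473e-19 ≈ 6.34e-39.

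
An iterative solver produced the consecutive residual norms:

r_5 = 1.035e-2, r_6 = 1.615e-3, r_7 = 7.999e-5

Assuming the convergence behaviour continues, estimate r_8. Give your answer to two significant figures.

First estimate the order: p ≈ ln(r_7/r_6) / ln(r_6/r_5) = ln(7.999e-5/1.615e-3)/ln(1.615e-3/1.035e-2) = ln(0.0495294)/ln(0.156039) ≈ 1.6177.
Then r_8 ≈ r_7·(r_7/r_6)^p = 7.999e-5·(0.0495294)^1.6177 = 7.999e-5·0.00773891 ≈ 6.19e-07.

6.2e-7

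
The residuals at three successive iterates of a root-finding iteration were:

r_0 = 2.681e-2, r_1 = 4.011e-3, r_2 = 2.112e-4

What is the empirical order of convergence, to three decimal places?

p ≈ ln(r_2/r_1) / ln(r_1/r_0)
  = ln(2.112e-4/4.011e-3) / ln(4.011e-3/2.681e-2)
  = ln(0.0526552) / ln(0.149608)
  = -2.943990 / -1.899737 ≈ 1.549683

1.550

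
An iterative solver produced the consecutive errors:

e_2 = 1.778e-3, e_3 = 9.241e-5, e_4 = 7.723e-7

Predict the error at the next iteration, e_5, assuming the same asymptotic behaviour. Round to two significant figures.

First estimate the order: p ≈ ln(e_4/e_3) / ln(e_3/e_2) = ln(7.723e-7/9.241e-5)/ln(9.241e-5/1.778e-3) = ln(0.00835732)/ln(0.0519741) ≈ 1.6181.
Then e_5 ≈ e_4·(e_4/e_3)^p = 7.723e-7·(0.00835732)^1.6181 = 7.723e-7·0.000434207 ≈ 3.353e-10.

3.4e-10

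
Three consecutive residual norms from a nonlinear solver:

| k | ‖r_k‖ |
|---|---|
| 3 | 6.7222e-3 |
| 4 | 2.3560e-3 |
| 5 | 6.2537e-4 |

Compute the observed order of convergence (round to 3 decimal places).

1.265

p ≈ ln(‖r_5‖/‖r_4‖) / ln(‖r_4‖/‖r_3‖)
  = ln(6.2537e-4/2.3560e-3) / ln(2.3560e-3/6.7222e-3)
  = ln(0.265437) / ln(0.35048)
  = -1.326378 / -1.048452 ≈ 1.265082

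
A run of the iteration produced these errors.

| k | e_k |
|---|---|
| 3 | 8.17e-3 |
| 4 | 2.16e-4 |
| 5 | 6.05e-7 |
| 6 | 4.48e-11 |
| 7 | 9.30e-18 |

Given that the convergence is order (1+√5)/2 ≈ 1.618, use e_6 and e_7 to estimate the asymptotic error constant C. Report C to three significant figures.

C ≈ e_7 / e_6^1.618
  = 9.30e-18 / (4.48e-11)^1.618
  = 9.30e-18 / 1.80205e-17 ≈ 0.51608

0.516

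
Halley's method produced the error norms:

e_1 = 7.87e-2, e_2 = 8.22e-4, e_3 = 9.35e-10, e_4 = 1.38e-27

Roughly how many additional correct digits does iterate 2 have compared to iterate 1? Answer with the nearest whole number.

Digits gained ≈ log₁₀(e_1/e_2) = log₁₀(7.87e-2/8.22e-4) = log₁₀(95.7421) ≈ 1.981.

2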